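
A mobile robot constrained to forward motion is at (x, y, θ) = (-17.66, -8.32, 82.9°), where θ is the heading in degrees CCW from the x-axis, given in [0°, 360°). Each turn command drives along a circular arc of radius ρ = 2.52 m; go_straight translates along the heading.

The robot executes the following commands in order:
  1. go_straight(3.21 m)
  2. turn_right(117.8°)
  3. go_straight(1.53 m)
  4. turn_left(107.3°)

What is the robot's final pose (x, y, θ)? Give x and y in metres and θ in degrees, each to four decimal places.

(-8.2221, -2.9499, 72.4000°)

set_pose: (x, y, θ) = (-17.6600, -8.3200, 82.9000°), ρ = 2.52
go_straight(3.21): x += 3.21·cos θ, y += 3.21·sin θ → (-17.2632, -5.1346, 82.9000°)
turn_right(117.8°): centre at ρ to the right, rotate −117.8° → (-13.3208, -3.3793, -34.9000° ≡ 325.1000°)
go_straight(1.53): x += 1.53·cos θ, y += 1.53·sin θ → (-12.0659, -4.2547, 325.1000°)
turn_left(107.3°): centre at ρ to the left, rotate +107.3° → (-8.2221, -2.9499, 432.4000° ≡ 72.4000°)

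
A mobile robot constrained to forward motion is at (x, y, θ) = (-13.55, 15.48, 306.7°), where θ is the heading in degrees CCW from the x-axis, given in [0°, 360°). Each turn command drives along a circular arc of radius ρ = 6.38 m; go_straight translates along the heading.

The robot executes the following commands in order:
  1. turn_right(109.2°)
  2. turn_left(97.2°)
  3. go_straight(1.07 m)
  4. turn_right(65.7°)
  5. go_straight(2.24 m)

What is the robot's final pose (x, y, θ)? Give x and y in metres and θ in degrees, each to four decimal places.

set_pose: (x, y, θ) = (-13.5500, 15.4800, 306.7000°), ρ = 6.38
turn_right(109.2°): centre at ρ to the right, rotate −109.2° → (-16.7468, 5.5824, 197.5000°)
turn_left(97.2°): centre at ρ to the left, rotate +97.2° → (-20.6246, -3.1683, 294.7000°)
go_straight(1.07): x += 1.07·cos θ, y += 1.07·sin θ → (-20.1775, -4.1404, 294.7000°)
turn_right(65.7°): centre at ρ to the right, rotate −65.7° → (-21.1587, -10.9920, 229.0000°)
go_straight(2.24): x += 2.24·cos θ, y += 2.24·sin θ → (-22.6283, -12.6826, 229.0000°)

(-22.6283, -12.6826, 229.0000°)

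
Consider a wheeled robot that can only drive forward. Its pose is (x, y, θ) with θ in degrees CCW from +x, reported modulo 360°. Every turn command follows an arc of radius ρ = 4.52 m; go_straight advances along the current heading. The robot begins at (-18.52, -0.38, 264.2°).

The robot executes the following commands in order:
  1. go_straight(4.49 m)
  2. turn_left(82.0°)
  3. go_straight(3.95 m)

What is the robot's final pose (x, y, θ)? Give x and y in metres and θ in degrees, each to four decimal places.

set_pose: (x, y, θ) = (-18.5200, -0.3800, 264.2000°), ρ = 4.52
go_straight(4.49): x += 4.49·cos θ, y += 4.49·sin θ → (-18.9737, -4.8470, 264.2000°)
turn_left(82.0°): centre at ρ to the left, rotate +82.0° → (-15.5551, -9.6933, 346.2000°)
go_straight(3.95): x += 3.95·cos θ, y += 3.95·sin θ → (-11.7191, -10.6355, 346.2000°)

(-11.7191, -10.6355, 346.2000°)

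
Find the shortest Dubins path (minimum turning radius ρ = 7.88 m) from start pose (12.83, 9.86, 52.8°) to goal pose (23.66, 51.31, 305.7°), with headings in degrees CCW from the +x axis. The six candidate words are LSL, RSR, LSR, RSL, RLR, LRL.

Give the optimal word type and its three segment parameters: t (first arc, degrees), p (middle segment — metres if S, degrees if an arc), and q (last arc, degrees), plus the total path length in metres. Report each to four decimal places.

Let ψ = atan2(Δy, Δx) = atan2(41.45, 10.83) = 75.3572° be the start→goal bearing.
Normalize: d = |goal − start| / ρ = 42.841468/7.88 = 5.436735, α = (θ_start − ψ) mod 360° = 337.4428° = 5.889488 rad, β = (θ_goal − ψ) mod 360° = 230.3428° = 4.020241 rad.
Common terms: sin α = -0.383605, cos α = 0.923497, sin β = -0.769877, cos β = -0.638193, cos(α−β) = -0.294040, d² = 29.558083. Work in radians in the unit-radius frame; every candidate has L = ρ·(t + p + q).
LSL: p² = 2 + d² − 2cos(α−β) + 2d(sin α − sin β) = 36.346273; p = √p² = 6.028787; φ = atan2(cos β − cos α, d + sin α − sin β) = -0.262027 rad; t = (φ − α) mod 2π = 0.131670 rad, q = (β − φ) mod 2π = 4.282267 rad → L = 7.88·(0.131670 + 6.028787 + 4.282267) = 7.88·10.442725 = 82.288671 m
RSR: p² = 2 + d² − 2cos(α−β) + 2d(sin β − sin α) = 27.946053; p = √p² = 5.286403; φ = atan2(cos α − cos β, d − sin α + sin β) = 0.299891 rad; t = (α − φ) mod 2π = 5.589597 rad, q = (φ − β) mod 2π = 2.562836 rad → L = 7.88·(5.589597 + 5.286403 + 2.562836) = 7.88·13.438836 = 105.898025 m
LSR: p² = d² − 2 + 2cos(α−β) + 2d(sin α + sin β) = 14.427651; p = √p² = 3.798375; φ = atan2(−cos α − cos β, d + sin α + sin β) − atan2(−2, p) = 0.418143 rad; t = (φ − α) mod 2π = 0.811840 rad, q = (φ − β) mod 2π = 2.681088 rad → L = 7.88·(0.811840 + 3.798375 + 2.681088) = 7.88·7.291303 = 57.455468 m
RSL: p² = d² − 2 + 2cos(α−β) − 2d(sin α + sin β) = 39.512353; p = √p² = 6.285885; φ = atan2(cos α + cos β, d − sin α − sin β) − atan2(2, p) = -0.264780 rad; t = (α − φ) mod 2π = 6.154268 rad, q = (β − φ) mod 2π = 4.285020 rad → L = 7.88·(6.154268 + 6.285885 + 4.285020) = 7.88·16.725174 = 131.794368 m
RLR: c = (6 − d² + 2cos(α−β) + 2d(sin α − sin β))/8 = -2.493257, |c| > 1 → infeasible
LRL: c = (6 − d² + 2cos(α−β) − 2d(sin α − sin β))/8 = -3.543284, |c| > 1 → infeasible
Shortest: LSR with L = 57.455468 m ≈ 57.4555 m
Convert LSR to answer units (arcs ×180/π): t = 0.811840·180/π = 46.5150°, p = ρ·p = 7.88·3.798375 = 29.9312 m, q = 2.681088·180/π = 153.6150°, L = 57.4555 m.

LSR: t = 46.5150°, p = 29.9312 m, q = 153.6150°, L = 57.4555 m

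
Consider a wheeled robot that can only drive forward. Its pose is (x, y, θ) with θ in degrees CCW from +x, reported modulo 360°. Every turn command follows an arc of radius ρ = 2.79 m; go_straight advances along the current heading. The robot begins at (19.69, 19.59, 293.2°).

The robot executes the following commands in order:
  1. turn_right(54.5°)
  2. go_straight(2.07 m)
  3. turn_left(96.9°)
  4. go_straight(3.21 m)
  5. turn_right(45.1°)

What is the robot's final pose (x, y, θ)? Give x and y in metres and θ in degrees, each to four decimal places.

set_pose: (x, y, θ) = (19.6900, 19.5900, 293.2000°), ρ = 2.79
turn_right(54.5°): centre at ρ to the right, rotate −54.5° → (19.5096, 17.0414, 238.7000°)
go_straight(2.07): x += 2.07·cos θ, y += 2.07·sin θ → (18.4341, 15.2727, 238.7000°)
turn_left(96.9°): centre at ρ to the left, rotate +96.9° → (19.6655, 11.2824, 335.6000°)
go_straight(3.21): x += 3.21·cos θ, y += 3.21·sin θ → (22.5888, 9.9564, 335.6000°)
turn_right(45.1°): centre at ρ to the right, rotate −45.1° → (24.0496, 8.3927, 290.5000°)

(24.0496, 8.3927, 290.5000°)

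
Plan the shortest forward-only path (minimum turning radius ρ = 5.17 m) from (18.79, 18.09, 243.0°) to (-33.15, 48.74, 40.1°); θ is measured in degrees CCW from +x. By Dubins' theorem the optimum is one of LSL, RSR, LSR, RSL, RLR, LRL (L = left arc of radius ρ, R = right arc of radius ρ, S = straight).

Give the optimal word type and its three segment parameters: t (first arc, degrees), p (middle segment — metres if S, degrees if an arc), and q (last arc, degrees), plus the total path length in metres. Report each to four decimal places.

RSR: t = 91.9569°, p = 50.2905 m, q = 110.9431°, L = 68.5989 m

Let ψ = atan2(Δy, Δx) = atan2(30.65, -51.94) = 149.4550° be the start→goal bearing.
Normalize: d = |goal − start| / ρ = 60.309088/5.17 = 11.665201, α = (θ_start − ψ) mod 360° = 93.5450° = 1.632669 rad, β = (θ_goal − ψ) mod 360° = 250.6450° = 4.374581 rad.
Common terms: sin α = 0.998087, cos α = -0.061833, sin β = -0.943483, cos β = -0.331420, cos(α−β) = -0.921185, d² = 136.076909. Work in radians in the unit-radius frame; every candidate has L = ρ·(t + p + q).
LSL: p² = 2 + d² − 2cos(α−β) + 2d(sin α − sin β) = 185.216885; p = √p² = 13.609441; φ = atan2(cos β − cos α, d + sin α − sin β) = -0.019810 rad; t = (φ − α) mod 2π = 4.630707 rad, q = (β − φ) mod 2π = 4.394391 rad → L = 5.17·(4.630707 + 13.609441 + 4.394391) = 5.17·22.634539 = 117.020565 m
RSR: p² = 2 + d² − 2cos(α−β) + 2d(sin β − sin α) = 94.621675; p = √p² = 9.727367; φ = atan2(cos α − cos β, d − sin α + sin β) = 0.027718 rad; t = (α − φ) mod 2π = 1.604951 rad, q = (φ − β) mod 2π = 1.936322 rad → L = 5.17·(1.604951 + 9.727367 + 1.936322) = 5.17·13.268640 = 68.598871 m
LSR: p² = d² − 2 + 2cos(α−β) + 2d(sin α + sin β) = 133.508452; p = √p² = 11.554586; φ = atan2(−cos α − cos β, d + sin α + sin β) − atan2(−2, p) = 0.204935 rad; t = (φ − α) mod 2π = 4.855452 rad, q = (φ − β) mod 2π = 2.113540 rad → L = 5.17·(4.855452 + 11.554586 + 2.113540) = 5.17·18.523577 = 95.766894 m
RSL: p² = d² − 2 + 2cos(α−β) − 2d(sin α + sin β) = 130.960625; p = √p² = 11.443803; φ = atan2(cos α + cos β, d − sin α − sin β) − atan2(2, p) = -0.206877 rad; t = (α − φ) mod 2π = 1.839546 rad, q = (β − φ) mod 2π = 4.581458 rad → L = 5.17·(1.839546 + 11.443803 + 4.581458) = 5.17·17.864806 = 92.361048 m
RLR: c = (6 − d² + 2cos(α−β) + 2d(sin α − sin β))/8 = -10.827709, |c| > 1 → infeasible
LRL: c = (6 − d² + 2cos(α−β) − 2d(sin α − sin β))/8 = -22.152111, |c| > 1 → infeasible
Shortest: RSR with L = 68.598871 m ≈ 68.5989 m
Convert RSR to answer units (arcs ×180/π): t = 1.604951·180/π = 91.9569°, p = ρ·p = 5.17·9.727367 = 50.2905 m, q = 1.936322·180/π = 110.9431°, L = 68.5989 m.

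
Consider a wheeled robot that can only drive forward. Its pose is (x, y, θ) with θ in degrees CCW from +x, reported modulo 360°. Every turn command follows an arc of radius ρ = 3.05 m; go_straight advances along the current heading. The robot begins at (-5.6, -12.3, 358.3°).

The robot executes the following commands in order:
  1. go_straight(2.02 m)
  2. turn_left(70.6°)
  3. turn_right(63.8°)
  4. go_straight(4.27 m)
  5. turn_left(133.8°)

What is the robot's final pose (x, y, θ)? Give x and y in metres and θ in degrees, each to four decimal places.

(7.9164, -2.7535, 138.9000°)

set_pose: (x, y, θ) = (-5.6000, -12.3000, 358.3000°), ρ = 3.05
go_straight(2.02): x += 2.02·cos θ, y += 2.02·sin θ → (-3.5809, -12.3599, 358.3000°)
turn_left(70.6°): centre at ρ to the left, rotate +70.6° → (-0.6449, -10.4093, 428.9000° ≡ 68.9000°)
turn_right(63.8°): centre at ρ to the right, rotate −63.8° → (1.9295, -8.4693, 5.1000°)
go_straight(4.27): x += 4.27·cos θ, y += 4.27·sin θ → (6.1826, -8.0897, 5.1000°)
turn_left(133.8°): centre at ρ to the left, rotate +133.8° → (7.9164, -2.7535, 138.9000°)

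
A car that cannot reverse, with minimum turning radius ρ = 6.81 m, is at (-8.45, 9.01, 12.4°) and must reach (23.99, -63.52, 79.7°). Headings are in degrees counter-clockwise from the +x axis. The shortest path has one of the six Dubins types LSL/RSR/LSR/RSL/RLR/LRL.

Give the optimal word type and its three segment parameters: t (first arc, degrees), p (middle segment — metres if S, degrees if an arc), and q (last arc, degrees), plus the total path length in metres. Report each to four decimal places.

Let ψ = atan2(Δy, Δx) = atan2(-72.53, 32.44) = -65.9028° be the start→goal bearing.
Normalize: d = |goal − start| / ρ = 79.454103/6.81 = 11.667269, α = (θ_start − ψ) mod 360° = 78.3028° = 1.366641 rad, β = (θ_goal − ψ) mod 360° = 145.6028° = 2.541248 rad.
Common terms: sin α = 0.979233, cos α = 0.202740, sin β = 0.564927, cos β = -0.825141, cos(α−β) = 0.385906, d² = 136.125170. Work in radians in the unit-radius frame; every candidate has L = ρ·(t + p + q).
LSL: p² = 2 + d² − 2cos(α−β) + 2d(sin α − sin β) = 147.020994; p = √p² = 12.125221; φ = atan2(cos β − cos α, d + sin α − sin β) = -0.084874 rad; t = (φ − α) mod 2π = 4.831670 rad, q = (β − φ) mod 2π = 2.626122 rad → L = 6.81·(4.831670 + 12.125221 + 2.626122) = 6.81·19.583013 = 133.360320 m
RSR: p² = 2 + d² − 2cos(α−β) + 2d(sin β − sin α) = 127.685722; p = √p² = 11.299811; φ = atan2(cos α − cos β, d − sin α + sin β) = 0.091090 rad; t = (α − φ) mod 2π = 1.275551 rad, q = (φ − β) mod 2π = 3.833028 rad → L = 6.81·(1.275551 + 11.299811 + 3.833028) = 6.81·16.408389 = 111.741132 m
LSR: p² = d² − 2 + 2cos(α−β) + 2d(sin α + sin β) = 170.929232; p = √p² = 13.073991; φ = atan2(−cos α − cos β, d + sin α + sin β) − atan2(−2, p) = 0.198875 rad; t = (φ − α) mod 2π = 5.115419 rad, q = (φ − β) mod 2π = 3.940812 rad → L = 6.81·(5.115419 + 13.073991 + 3.940812) = 6.81·22.130221 = 150.706806 m
RSL: p² = d² − 2 + 2cos(α−β) − 2d(sin α + sin β) = 98.864733; p = √p² = 9.943075; φ = atan2(cos α + cos β, d − sin α − sin β) − atan2(2, p) = -0.259902 rad; t = (α − φ) mod 2π = 1.626544 rad, q = (β − φ) mod 2π = 2.801150 rad → L = 6.81·(1.626544 + 9.943075 + 2.801150) = 6.81·14.370769 = 97.864934 m
RLR: c = (6 − d² + 2cos(α−β) + 2d(sin α − sin β))/8 = -14.960715, |c| > 1 → infeasible
LRL: c = (6 − d² + 2cos(α−β) − 2d(sin α − sin β))/8 = -17.377624, |c| > 1 → infeasible
Shortest: RSL with L = 97.864934 m ≈ 97.8649 m
Convert RSL to answer units (arcs ×180/π): t = 1.626544·180/π = 93.1941°, p = ρ·p = 6.81·9.943075 = 67.7123 m, q = 2.801150·180/π = 160.4941°, L = 97.8649 m.

RSL: t = 93.1941°, p = 67.7123 m, q = 160.4941°, L = 97.8649 m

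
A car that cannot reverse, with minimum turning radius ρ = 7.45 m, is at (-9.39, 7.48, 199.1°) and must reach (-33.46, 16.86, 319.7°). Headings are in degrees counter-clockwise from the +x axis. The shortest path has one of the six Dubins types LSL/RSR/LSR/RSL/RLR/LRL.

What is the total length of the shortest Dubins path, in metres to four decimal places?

52.2756 m

Let ψ = atan2(Δy, Δx) = atan2(9.38, -24.07) = 158.7093° be the start→goal bearing.
Normalize: d = |goal − start| / ρ = 25.833105/7.45 = 3.467531, α = (θ_start − ψ) mod 360° = 40.3907° = 0.704951 rad, β = (θ_goal − ψ) mod 360° = 160.9907° = 2.809818 rad.
Common terms: sin α = 0.647996, cos α = 0.761644, sin β = 0.325722, cos β = -0.945466, cos(α−β) = -0.509041, d² = 12.023770. Work in radians in the unit-radius frame; every candidate has L = ρ·(t + p + q).
LSL: p² = 2 + d² − 2cos(α−β) + 2d(sin α − sin β) = 17.276847; p = √p² = 4.156543; φ = atan2(cos β − cos α, d + sin α − sin β) = -0.423226 rad; t = (φ − α) mod 2π = 5.155008 rad, q = (β − φ) mod 2π = 3.233044 rad → L = 7.45·(5.155008 + 4.156543 + 3.233044) = 7.45·12.544595 = 93.457234 m
RSR: p² = 2 + d² − 2cos(α−β) + 2d(sin β − sin α) = 12.806858; p = √p² = 3.578667; φ = atan2(cos α − cos β, d − sin α + sin β) = 0.497265 rad; t = (α − φ) mod 2π = 0.207685 rad, q = (φ − β) mod 2π = 3.970633 rad → L = 7.45·(0.207685 + 3.578667 + 3.970633) = 7.45·7.756985 = 57.789541 m
LSR: p² = d² − 2 + 2cos(α−β) + 2d(sin α + sin β) = 15.758481; p = √p² = 3.969695; φ = atan2(−cos α − cos β, d + sin α + sin β) − atan2(−2, p) = 0.508063 rad; t = (φ − α) mod 2π = 6.086297 rad, q = (φ − β) mod 2π = 3.981430 rad → L = 7.45·(6.086297 + 3.969695 + 3.981430) = 7.45·14.037423 = 104.578800 m
RSL: p² = d² − 2 + 2cos(α−β) − 2d(sin α + sin β) = 2.252894; p = √p² = 1.500964; φ = atan2(cos α + cos β, d − sin α − sin β) − atan2(2, p) = -1.000565 rad; t = (α − φ) mod 2π = 1.705516 rad, q = (β − φ) mod 2π = 3.810383 rad → L = 7.45·(1.705516 + 1.500964 + 3.810383) = 7.45·7.016863 = 52.275627 m
RLR: c = (6 − d² + 2cos(α−β) + 2d(sin α − sin β))/8 = -0.600857; p = 2π − arccos c = 4.067816 rad; φ = atan2(cos α − cos β, d − sin α + sin β) = 0.497265 rad; t = (α − φ + p/2) mod 2π = 2.241593 rad, q = (α − β − t + p) mod 2π = 6.004541 rad → L = 7.45·(2.241593 + 4.067816 + 6.004541) = 7.45·12.313950 = 91.738926 m
LRL: c = (6 − d² + 2cos(α−β) − 2d(sin α − sin β))/8 = -1.159606, |c| > 1 → infeasible
Shortest: RSL with L = 52.275627 m ≈ 52.2756 m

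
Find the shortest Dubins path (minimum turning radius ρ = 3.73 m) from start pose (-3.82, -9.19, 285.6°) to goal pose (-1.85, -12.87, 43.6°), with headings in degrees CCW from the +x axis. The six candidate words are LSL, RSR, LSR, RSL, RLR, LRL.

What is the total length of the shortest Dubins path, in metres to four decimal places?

Let ψ = atan2(Δy, Δx) = atan2(-3.68, 1.97) = -61.8387° be the start→goal bearing.
Normalize: d = |goal − start| / ρ = 4.174123/3.73 = 1.119068, α = (θ_start − ψ) mod 360° = 347.4387° = 6.063949 rad, β = (θ_goal − ψ) mod 360° = 105.4387° = 1.840252 rad.
Common terms: sin α = -0.217484, cos α = 0.976064, sin β = 0.963916, cos β = -0.266207, cos(α−β) = -0.469472, d² = 1.252313. Work in radians in the unit-radius frame; every candidate has L = ρ·(t + p + q).
LSL: p² = 2 + d² − 2cos(α−β) + 2d(sin α − sin β) = 1.547123; p = √p² = 1.243834; φ = atan2(cos β − cos α, d + sin α − sin β) = -1.620930 rad; t = (φ − α) mod 2π = 4.881491 rad, q = (β − φ) mod 2π = 3.461183 rad → L = 3.73·(4.881491 + 1.243834 + 3.461183) = 3.73·9.586508 = 35.757674 m
RSR: p² = 2 + d² − 2cos(α−β) + 2d(sin β − sin α) = 6.835389; p = √p² = 2.614458; φ = atan2(cos α − cos β, d − sin α + sin β) = 0.495139 rad; t = (α − φ) mod 2π = 5.568810 rad, q = (φ − β) mod 2π = 4.938072 rad → L = 3.73·(5.568810 + 2.614458 + 4.938072) = 3.73·13.121340 = 48.942597 m
LSR: p² = d² − 2 + 2cos(α−β) + 2d(sin α + sin β) = -0.016015 < 0 → infeasible
RSL: p² = d² − 2 + 2cos(α−β) − 2d(sin α + sin β) = -3.357246 < 0 → infeasible
RLR: c = (6 − d² + 2cos(α−β) + 2d(sin α − sin β))/8 = 0.145576; p = 2π − arccos c = 4.858485 rad; φ = atan2(cos α − cos β, d − sin α + sin β) = 0.495139 rad; t = (α − φ + p/2) mod 2π = 1.714867 rad, q = (α − β − t + p) mod 2π = 1.084129 rad → L = 3.73·(1.714867 + 4.858485 + 1.084129) = 3.73·7.657481 = 28.562402 m
LRL: c = (6 − d² + 2cos(α−β) − 2d(sin α − sin β))/8 = 0.806610; p = 2π − arccos c = 5.650783 rad; φ = atan2(cos β − cos α, d + sin α − sin β) = -1.620930 rad; t = (φ − α + p/2) mod 2π = 1.423697 rad, q = (β − α − t + p) mod 2π = 0.003389 rad → L = 3.73·(1.423697 + 5.650783 + 0.003389) = 3.73·7.077869 = 26.400450 m
Shortest: LRL with L = 26.400450 m ≈ 26.4004 m

26.4004 m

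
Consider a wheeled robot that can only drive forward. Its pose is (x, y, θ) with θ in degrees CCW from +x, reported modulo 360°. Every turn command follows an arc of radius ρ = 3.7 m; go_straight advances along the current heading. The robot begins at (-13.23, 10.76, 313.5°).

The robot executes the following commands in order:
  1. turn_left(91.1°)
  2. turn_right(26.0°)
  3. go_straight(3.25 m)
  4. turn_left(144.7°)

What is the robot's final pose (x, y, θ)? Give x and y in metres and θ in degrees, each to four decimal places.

set_pose: (x, y, θ) = (-13.2300, 10.7600, 313.5000°), ρ = 3.7
turn_left(91.1°): centre at ρ to the left, rotate +91.1° → (-7.9481, 10.6724, 404.6000° ≡ 44.6000°)
turn_right(26.0°): centre at ρ to the right, rotate −26.0° → (-6.5303, 11.5447, 18.6000°)
go_straight(3.25): x += 3.25·cos θ, y += 3.25·sin θ → (-3.4501, 12.5813, 18.6000°)
turn_left(144.7°): centre at ρ to the left, rotate +144.7° → (-3.5670, 19.6320, 163.3000°)

(-3.5670, 19.6320, 163.3000°)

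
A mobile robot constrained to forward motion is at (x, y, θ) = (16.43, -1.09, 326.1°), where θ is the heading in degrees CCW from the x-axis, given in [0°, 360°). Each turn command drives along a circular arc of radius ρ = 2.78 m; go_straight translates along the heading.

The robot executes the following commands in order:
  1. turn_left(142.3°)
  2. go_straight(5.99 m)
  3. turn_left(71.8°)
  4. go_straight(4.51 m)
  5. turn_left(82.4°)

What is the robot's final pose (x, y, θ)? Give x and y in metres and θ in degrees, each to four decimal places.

(8.8230, 7.2435, 262.6000°)

set_pose: (x, y, θ) = (16.4300, -1.0900, 326.1000°), ρ = 2.78
turn_left(142.3°): centre at ρ to the left, rotate +142.3° → (20.6184, 2.0949, 468.4000° ≡ 108.4000°)
go_straight(5.99): x += 5.99·cos θ, y += 5.99·sin θ → (18.7277, 7.7787, 108.4000°)
turn_left(71.8°): centre at ρ to the left, rotate +71.8° → (16.0801, 9.6812, 180.2000°)
go_straight(4.51): x += 4.51·cos θ, y += 4.51·sin θ → (11.5701, 9.6654, 180.2000°)
turn_left(82.4°): centre at ρ to the left, rotate +82.4° → (8.8230, 7.2435, 262.6000°)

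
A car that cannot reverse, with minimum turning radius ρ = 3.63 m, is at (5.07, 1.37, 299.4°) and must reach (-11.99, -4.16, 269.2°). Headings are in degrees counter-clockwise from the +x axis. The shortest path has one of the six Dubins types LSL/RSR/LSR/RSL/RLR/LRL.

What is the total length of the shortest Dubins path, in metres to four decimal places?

24.1015 m

Let ψ = atan2(Δy, Δx) = atan2(-5.53, -17.06) = -162.0399° be the start→goal bearing.
Normalize: d = |goal − start| / ρ = 17.933892/3.63 = 4.940466, α = (θ_start − ψ) mod 360° = 101.4399° = 1.770460 rad, β = (θ_goal − ψ) mod 360° = 71.2399° = 1.243371 rad.
Common terms: sin α = 0.980133, cos α = -0.198340, sin β = 0.946873, cos β = 0.321606, cos(α−β) = 0.864275, d² = 24.408207. Work in radians in the unit-radius frame; every candidate has L = ρ·(t + p + q).
LSL: p² = 2 + d² − 2cos(α−β) + 2d(sin α − sin β) = 25.008296; p = √p² = 5.000830; φ = atan2(cos β − cos α, d + sin α − sin β) = 0.104160 rad; t = (φ − α) mod 2π = 4.616885 rad, q = (β − φ) mod 2π = 1.139210 rad → L = 3.63·(4.616885 + 5.000830 + 1.139210) = 3.63·10.756925 = 39.047639 m
RSR: p² = 2 + d² − 2cos(α−β) + 2d(sin β − sin α) = 24.351019; p = √p² = 4.934675; φ = atan2(cos α − cos β, d − sin α + sin β) = -0.105562 rad; t = (α − φ) mod 2π = 1.876022 rad, q = (φ − β) mod 2π = 4.934253 rad → L = 3.63·(1.876022 + 4.934675 + 4.934253) = 3.63·11.744950 = 42.634168 m
LSR: p² = d² − 2 + 2cos(α−β) + 2d(sin α + sin β) = 43.177380; p = √p² = 6.570950; φ = atan2(−cos α − cos β, d + sin α + sin β) − atan2(−2, p) = 0.277514 rad; t = (φ − α) mod 2π = 4.790239 rad, q = (φ − β) mod 2π = 5.317328 rad → L = 3.63·(4.790239 + 6.570950 + 5.317328) = 3.63·16.678517 = 60.543016 m
RSL: p² = d² − 2 + 2cos(α−β) − 2d(sin α + sin β) = 5.096133; p = √p² = 2.257462; φ = atan2(cos α + cos β, d − sin α − sin β) − atan2(2, p) = -0.684116 rad; t = (α − φ) mod 2π = 2.454576 rad, q = (β − φ) mod 2π = 1.927487 rad → L = 3.63·(2.454576 + 2.257462 + 1.927487) = 3.63·6.639525 = 24.101475 m
RLR: c = (6 − d² + 2cos(α−β) + 2d(sin α − sin β))/8 = -2.043877, |c| > 1 → infeasible
LRL: c = (6 − d² + 2cos(α−β) − 2d(sin α − sin β))/8 = -2.126037, |c| > 1 → infeasible
Shortest: RSL with L = 24.101475 m ≈ 24.1015 m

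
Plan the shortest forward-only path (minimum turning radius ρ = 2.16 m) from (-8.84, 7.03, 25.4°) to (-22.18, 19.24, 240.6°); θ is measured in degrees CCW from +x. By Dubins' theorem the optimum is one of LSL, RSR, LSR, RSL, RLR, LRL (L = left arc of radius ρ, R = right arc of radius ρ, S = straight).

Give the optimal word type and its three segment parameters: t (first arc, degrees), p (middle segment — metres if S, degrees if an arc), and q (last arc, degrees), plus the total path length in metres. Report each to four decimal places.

LSL: t = 113.4658°, p = 13.9831 m, q = 101.7342°, L = 22.0960 m

Let ψ = atan2(Δy, Δx) = atan2(12.21, -13.34) = 137.5324° be the start→goal bearing.
Normalize: d = |goal − start| / ρ = 18.084239/2.16 = 8.372333, α = (θ_start − ψ) mod 360° = 247.8676° = 4.326106 rad, β = (θ_goal − ψ) mod 360° = 103.0676° = 1.798869 rad.
Common terms: sin α = -0.926316, cos α = -0.376748, sin β = 0.974104, cos β = -0.226101, cos(α−β) = -0.817145, d² = 70.095958. Work in radians in the unit-radius frame; every candidate has L = ρ·(t + p + q).
LSL: p² = 2 + d² − 2cos(α−β) + 2d(sin α − sin β) = 41.908353; p = √p² = 6.473666; φ = atan2(cos β − cos α, d + sin α − sin β) = 0.023273 rad; t = (φ − α) mod 2π = 1.980352 rad, q = (β − φ) mod 2π = 1.775597 rad → L = 2.16·(1.980352 + 6.473666 + 1.775597) = 2.16·10.229615 = 22.095968 m
RSR: p² = 2 + d² − 2cos(α−β) + 2d(sin β − sin α) = 105.552142; p = √p² = 10.273857; φ = atan2(cos α − cos β, d − sin α + sin β) = -0.014664 rad; t = (α − φ) mod 2π = 4.340770 rad, q = (φ − β) mod 2π = 4.469652 rad → L = 2.16·(4.340770 + 10.273857 + 4.469652) = 2.16·19.084279 = 41.222043 m
LSR: p² = d² − 2 + 2cos(α−β) + 2d(sin α + sin β) = 67.261861; p = √p² = 8.201333; φ = atan2(−cos α − cos β, d + sin α + sin β) − atan2(−2, p) = 0.310668 rad; t = (φ − α) mod 2π = 2.267747 rad, q = (φ − β) mod 2π = 4.794984 rad → L = 2.16·(2.267747 + 8.201333 + 4.794984) = 2.16·15.264065 = 32.970380 m
RSL: p² = d² − 2 + 2cos(α−β) − 2d(sin α + sin β) = 65.661475; p = √p² = 8.103177; φ = atan2(cos α + cos β, d − sin α − sin β) − atan2(2, p) = -0.314272 rad; t = (α − φ) mod 2π = 4.640379 rad, q = (β − φ) mod 2π = 2.113142 rad → L = 2.16·(4.640379 + 8.103177 + 2.113142) = 2.16·14.856697 = 32.090467 m
RLR: c = (6 − d² + 2cos(α−β) + 2d(sin α − sin β))/8 = -12.194018, |c| > 1 → infeasible
LRL: c = (6 − d² + 2cos(α−β) − 2d(sin α − sin β))/8 = -4.238544, |c| > 1 → infeasible
Shortest: LSL with L = 22.095968 m ≈ 22.0960 m
Convert LSL to answer units (arcs ×180/π): t = 1.980352·180/π = 113.4658°, p = ρ·p = 2.16·6.473666 = 13.9831 m, q = 1.775597·180/π = 101.7342°, L = 22.0960 m.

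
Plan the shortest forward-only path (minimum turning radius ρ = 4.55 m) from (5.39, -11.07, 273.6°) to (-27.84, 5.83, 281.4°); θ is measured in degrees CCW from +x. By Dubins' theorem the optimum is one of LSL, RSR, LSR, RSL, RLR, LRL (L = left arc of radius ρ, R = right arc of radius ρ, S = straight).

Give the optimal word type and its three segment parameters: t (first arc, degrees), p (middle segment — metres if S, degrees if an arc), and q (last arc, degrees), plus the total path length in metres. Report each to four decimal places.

Let ψ = atan2(Δy, Δx) = atan2(16.90, -33.23) = 153.0432° be the start→goal bearing.
Normalize: d = |goal − start| / ρ = 37.280597/4.55 = 8.193538, α = (θ_start − ψ) mod 360° = 120.5568° = 2.104113 rad, β = (θ_goal − ψ) mod 360° = 128.3568° = 2.240249 rad.
Common terms: sin α = 0.861125, cos α = -0.508393, sin β = 0.784161, cos β = -0.620557, cos(α−β) = 0.990748, d² = 67.134061. Work in radians in the unit-radius frame; every candidate has L = ρ·(t + p + q).
LSL: p² = 2 + d² − 2cos(α−β) + 2d(sin α − sin β) = 68.413781; p = √p² = 8.271262; φ = atan2(cos β − cos α, d + sin α − sin β) = -0.013561 rad; t = (φ − α) mod 2π = 4.165511 rad, q = (β − φ) mod 2π = 2.253810 rad → L = 4.55·(4.165511 + 8.271262 + 2.253810) = 4.55·14.690583 = 66.842154 m
RSR: p² = 2 + d² − 2cos(α−β) + 2d(sin β − sin α) = 65.891349; p = √p² = 8.117349; φ = atan2(cos α − cos β, d − sin α + sin β) = 0.013818 rad; t = (α − φ) mod 2π = 2.090295 rad, q = (φ − β) mod 2π = 4.056754 rad → L = 4.55·(2.090295 + 8.117349 + 4.056754) = 4.55·14.264398 = 64.903012 m
LSR: p² = d² − 2 + 2cos(α−β) + 2d(sin α + sin β) = 94.076994; p = √p² = 9.699330; φ = atan2(−cos α − cos β, d + sin α + sin β) − atan2(−2, p) = 0.317594 rad; t = (φ − α) mod 2π = 4.496666 rad, q = (φ − β) mod 2π = 4.360531 rad → L = 4.55·(4.496666 + 9.699330 + 4.360531) = 4.55·18.556526 = 84.432195 m
RSL: p² = d² − 2 + 2cos(α−β) − 2d(sin α + sin β) = 40.154119; p = √p² = 6.336728; φ = atan2(cos α + cos β, d − sin α − sin β) − atan2(2, p) = -0.476451 rad; t = (α − φ) mod 2π = 2.580565 rad, q = (β − φ) mod 2π = 2.716701 rad → L = 4.55·(2.580565 + 6.336728 + 2.716701) = 4.55·11.633993 = 52.934670 m
RLR: c = (6 − d² + 2cos(α−β) + 2d(sin α − sin β))/8 = -7.236419, |c| > 1 → infeasible
LRL: c = (6 − d² + 2cos(α−β) − 2d(sin α − sin β))/8 = -7.551723, |c| > 1 → infeasible
Shortest: RSL with L = 52.934670 m ≈ 52.9347 m
Convert RSL to answer units (arcs ×180/π): t = 2.580565·180/π = 147.8555°, p = ρ·p = 4.55·6.336728 = 28.8321 m, q = 2.716701·180/π = 155.6555°, L = 52.9347 m.

RSL: t = 147.8555°, p = 28.8321 m, q = 155.6555°, L = 52.9347 m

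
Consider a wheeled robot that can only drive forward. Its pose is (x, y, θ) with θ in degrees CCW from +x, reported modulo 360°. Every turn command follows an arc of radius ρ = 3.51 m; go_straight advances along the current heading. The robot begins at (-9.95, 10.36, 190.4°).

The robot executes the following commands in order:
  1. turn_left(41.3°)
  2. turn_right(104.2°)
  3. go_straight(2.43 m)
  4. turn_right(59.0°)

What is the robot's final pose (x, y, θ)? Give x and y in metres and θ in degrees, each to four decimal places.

(-19.5706, 14.4728, 68.5000°)

set_pose: (x, y, θ) = (-9.9500, 10.3600, 190.4000°), ρ = 3.51
turn_left(41.3°): centre at ρ to the left, rotate +41.3° → (-12.0709, 9.0831, 231.7000°)
turn_right(104.2°): centre at ρ to the right, rotate −104.2° → (-17.6102, 9.1218, 127.5000°)
go_straight(2.43): x += 2.43·cos θ, y += 2.43·sin θ → (-19.0895, 11.0496, 127.5000°)
turn_right(59.0°): centre at ρ to the right, rotate −59.0° → (-19.5706, 14.4728, 68.5000°)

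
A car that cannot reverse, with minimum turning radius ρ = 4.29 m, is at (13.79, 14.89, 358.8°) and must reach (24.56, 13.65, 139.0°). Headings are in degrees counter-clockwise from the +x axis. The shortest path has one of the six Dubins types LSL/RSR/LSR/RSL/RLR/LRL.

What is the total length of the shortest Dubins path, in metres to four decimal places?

25.0563 m

Let ψ = atan2(Δy, Δx) = atan2(-1.24, 10.77) = -6.5678° be the start→goal bearing.
Normalize: d = |goal − start| / ρ = 10.841148/4.29 = 2.527074, α = (θ_start − ψ) mod 360° = 5.3678° = 0.093686 rad, β = (θ_goal − ψ) mod 360° = 145.5678° = 2.540638 rad.
Common terms: sin α = 0.093549, cos α = 0.995615, sin β = 0.565430, cos β = -0.824796, cos(α−β) = -0.768284, d² = 6.386104. Work in radians in the unit-radius frame; every candidate has L = ρ·(t + p + q).
LSL: p² = 2 + d² − 2cos(α−β) + 2d(sin α − sin β) = 7.537712; p = √p² = 2.745489; φ = atan2(cos β − cos α, d + sin α − sin β) = -0.724893 rad; t = (φ − α) mod 2π = 5.464607 rad, q = (β − φ) mod 2π = 3.265530 rad → L = 4.29·(5.464607 + 2.745489 + 3.265530) = 4.29·11.475626 = 49.230437 m
RSR: p² = 2 + d² − 2cos(α−β) + 2d(sin β − sin α) = 12.307631; p = √p² = 3.508223; φ = atan2(cos α − cos β, d − sin α + sin β) = 0.545562 rad; t = (α − φ) mod 2π = 5.831310 rad, q = (φ − β) mod 2π = 4.288109 rad → L = 4.29·(5.831310 + 3.508223 + 4.288109) = 4.29·13.627642 = 58.462585 m
LSR: p² = d² − 2 + 2cos(α−β) + 2d(sin α + sin β) = 6.180117; p = √p² = 2.485984; φ = atan2(−cos α − cos β, d + sin α + sin β) − atan2(−2, p) = 0.623922 rad; t = (φ − α) mod 2π = 0.530236 rad, q = (φ − β) mod 2π = 4.366470 rad → L = 4.29·(0.530236 + 2.485984 + 4.366470) = 4.29·7.382690 = 31.671739 m
RSL: p² = d² − 2 + 2cos(α−β) − 2d(sin α + sin β) = -0.481043 < 0 → infeasible
RLR: c = (6 − d² + 2cos(α−β) + 2d(sin α − sin β))/8 = -0.538454; p = 2π − arccos c = 4.143788 rad; φ = atan2(cos α − cos β, d − sin α + sin β) = 0.545562 rad; t = (α − φ + p/2) mod 2π = 1.620018 rad, q = (α − β − t + p) mod 2π = 0.076818 rad → L = 4.29·(1.620018 + 4.143788 + 0.076818) = 4.29·5.840624 = 25.056277 m
LRL: c = (6 − d² + 2cos(α−β) − 2d(sin α − sin β))/8 = 0.057786; p = 2π − arccos c = 4.770207 rad; φ = atan2(cos β − cos α, d + sin α − sin β) = -0.724893 rad; t = (φ − α + p/2) mod 2π = 1.566525 rad, q = (β − α − t + p) mod 2π = 5.650634 rad → L = 4.29·(1.566525 + 4.770207 + 5.650634) = 4.29·11.987366 = 51.425800 m
Shortest: RLR with L = 25.056277 m ≈ 25.0563 m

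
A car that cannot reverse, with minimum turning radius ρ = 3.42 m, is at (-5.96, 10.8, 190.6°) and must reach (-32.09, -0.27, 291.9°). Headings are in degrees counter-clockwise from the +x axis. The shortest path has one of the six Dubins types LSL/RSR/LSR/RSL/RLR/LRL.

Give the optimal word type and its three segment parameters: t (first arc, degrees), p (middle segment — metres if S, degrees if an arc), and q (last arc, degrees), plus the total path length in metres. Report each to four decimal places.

LSL: t = 4.6556°, p = 24.4474 m, q = 96.6444°, L = 30.4940 m

Let ψ = atan2(Δy, Δx) = atan2(-11.07, -26.13) = -157.0400° be the start→goal bearing.
Normalize: d = |goal − start| / ρ = 28.378192/3.42 = 8.297717, α = (θ_start − ψ) mod 360° = 347.6400° = 6.067463 rad, β = (θ_goal − ψ) mod 360° = 88.9400° = 1.552296 rad.
Common terms: sin α = -0.214053, cos α = 0.976822, sin β = 0.999829, cos β = 0.018499, cos(α−β) = -0.195946, d² = 68.852108. Work in radians in the unit-radius frame; every candidate has L = ρ·(t + p + q).
LSL: p² = 2 + d² − 2cos(α−β) + 2d(sin α − sin β) = 51.099099; p = √p² = 7.148363; φ = atan2(cos β − cos α, d + sin α − sin β) = -0.134467 rad; t = (φ − α) mod 2π = 0.081256 rad, q = (β − φ) mod 2π = 1.686763 rad → L = 3.42·(0.081256 + 7.148363 + 1.686763) = 3.42·8.916382 = 30.494026 m
RSR: p² = 2 + d² − 2cos(α−β) + 2d(sin β − sin α) = 91.388902; p = √p² = 9.559754; φ = atan2(cos α − cos β, d − sin α + sin β) = 0.100414 rad; t = (α − φ) mod 2π = 5.967049 rad, q = (φ − β) mod 2π = 4.831304 rad → L = 3.42·(5.967049 + 9.559754 + 4.831304) = 3.42·20.358106 = 69.624724 m
LSR: p² = d² − 2 + 2cos(α−β) + 2d(sin α + sin β) = 79.500503; p = √p² = 8.916305; φ = atan2(−cos α − cos β, d + sin α + sin β) − atan2(−2, p) = 0.111517 rad; t = (φ − α) mod 2π = 0.327239 rad, q = (φ − β) mod 2π = 4.842406 rad → L = 3.42·(0.327239 + 8.916305 + 4.842406) = 3.42·14.085950 = 48.173950 m
RSL: p² = d² − 2 + 2cos(α−β) − 2d(sin α + sin β) = 53.419929; p = √p² = 7.308894; φ = atan2(cos α + cos β, d − sin α − sin β) − atan2(2, p) = -0.135369 rad; t = (α − φ) mod 2π = 6.202832 rad, q = (β − φ) mod 2π = 1.687665 rad → L = 3.42·(6.202832 + 7.308894 + 1.687665) = 3.42·15.199391 = 51.981919 m
RLR: c = (6 − d² + 2cos(α−β) + 2d(sin α − sin β))/8 = -10.423613, |c| > 1 → infeasible
LRL: c = (6 − d² + 2cos(α−β) − 2d(sin α − sin β))/8 = -5.387387, |c| > 1 → infeasible
Shortest: LSL with L = 30.494026 m ≈ 30.4940 m
Convert LSL to answer units (arcs ×180/π): t = 0.081256·180/π = 4.6556°, p = ρ·p = 3.42·7.148363 = 24.4474 m, q = 1.686763·180/π = 96.6444°, L = 30.4940 m.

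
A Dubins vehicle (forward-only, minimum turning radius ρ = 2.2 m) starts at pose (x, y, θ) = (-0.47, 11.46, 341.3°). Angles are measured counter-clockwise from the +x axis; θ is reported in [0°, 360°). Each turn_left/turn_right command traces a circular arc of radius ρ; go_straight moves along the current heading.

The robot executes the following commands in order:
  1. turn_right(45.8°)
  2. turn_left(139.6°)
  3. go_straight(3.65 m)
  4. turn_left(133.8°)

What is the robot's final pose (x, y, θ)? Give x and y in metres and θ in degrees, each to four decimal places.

set_pose: (x, y, θ) = (-0.4700, 11.4600, 341.3000°), ρ = 2.2
turn_right(45.8°): centre at ρ to the right, rotate −45.8° → (0.8103, 10.3233, 295.5000°)
turn_left(139.6°): centre at ρ to the left, rotate +139.6° → (4.9221, 10.7047, 435.1000° ≡ 75.1000°)
go_straight(3.65): x += 3.65·cos θ, y += 3.65·sin θ → (5.8606, 14.2320, 75.1000°)
turn_left(133.8°): centre at ρ to the left, rotate +133.8° → (2.6713, 16.7237, 208.9000°)

(2.6713, 16.7237, 208.9000°)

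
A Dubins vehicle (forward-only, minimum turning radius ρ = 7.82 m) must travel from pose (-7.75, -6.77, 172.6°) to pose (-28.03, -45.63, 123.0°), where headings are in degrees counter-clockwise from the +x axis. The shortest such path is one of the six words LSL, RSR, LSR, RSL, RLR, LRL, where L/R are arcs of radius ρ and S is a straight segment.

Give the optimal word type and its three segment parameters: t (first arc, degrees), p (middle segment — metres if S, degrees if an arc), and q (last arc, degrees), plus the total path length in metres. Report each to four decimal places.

LSR: t = 103.8280°, p = 25.2539 m, q = 153.4280°, L = 60.3654 m

Let ψ = atan2(Δy, Δx) = atan2(-38.86, -20.28) = -117.5589° be the start→goal bearing.
Normalize: d = |goal − start| / ρ = 43.833526/7.82 = 5.605310, α = (θ_start − ψ) mod 360° = 290.1589° = 5.064227 rad, β = (θ_goal − ψ) mod 360° = 240.5589° = 4.198544 rad.
Common terms: sin α = -0.938741, cos α = 0.344624, sin β = -0.870861, cos β = -0.491529, cos(α−β) = 0.648120, d² = 31.419503. Work in radians in the unit-radius frame; every candidate has L = ρ·(t + p + q).
LSL: p² = 2 + d² − 2cos(α−β) + 2d(sin α − sin β) = 31.362290; p = √p² = 5.600204; φ = atan2(cos β − cos α, d + sin α − sin β) = -0.149868 rad; t = (φ − α) mod 2π = 1.069090 rad, q = (β − φ) mod 2π = 4.348412 rad → L = 7.82·(1.069090 + 5.600204 + 4.348412) = 7.82·11.017706 = 86.158465 m
RSR: p² = 2 + d² − 2cos(α−β) + 2d(sin β − sin α) = 32.884236; p = √p² = 5.734478; φ = atan2(cos α − cos β, d − sin α + sin β) = 0.146333 rad; t = (α − φ) mod 2π = 4.917894 rad, q = (φ − β) mod 2π = 2.230974 rad → L = 7.82·(4.917894 + 5.734478 + 2.230974) = 7.82·12.883346 = 100.747769 m
LSR: p² = d² − 2 + 2cos(α−β) + 2d(sin α + sin β) = 10.428983; p = √p² = 3.229394; φ = atan2(−cos α − cos β, d + sin α + sin β) − atan2(−2, p) = 0.593182 rad; t = (φ − α) mod 2π = 1.812140 rad, q = (φ − β) mod 2π = 2.677823 rad → L = 7.82·(1.812140 + 3.229394 + 2.677823) = 7.82·7.719356 = 60.365365 m
RSL: p² = d² − 2 + 2cos(α−β) − 2d(sin α + sin β) = 51.002502; p = √p² = 7.141604; φ = atan2(cos α + cos β, d − sin α − sin β) − atan2(2, p) = -0.292864 rad; t = (α − φ) mod 2π = 5.357091 rad, q = (β − φ) mod 2π = 4.491408 rad → L = 7.82·(5.357091 + 7.141604 + 4.491408) = 7.82·16.990103 = 132.862603 m
RLR: c = (6 − d² + 2cos(α−β) + 2d(sin α − sin β))/8 = -3.110529, |c| > 1 → infeasible
LRL: c = (6 − d² + 2cos(α−β) − 2d(sin α − sin β))/8 = -2.920286, |c| > 1 → infeasible
Shortest: LSR with L = 60.365365 m ≈ 60.3654 m
Convert LSR to answer units (arcs ×180/π): t = 1.812140·180/π = 103.8280°, p = ρ·p = 7.82·3.229394 = 25.2539 m, q = 2.677823·180/π = 153.4280°, L = 60.3654 m.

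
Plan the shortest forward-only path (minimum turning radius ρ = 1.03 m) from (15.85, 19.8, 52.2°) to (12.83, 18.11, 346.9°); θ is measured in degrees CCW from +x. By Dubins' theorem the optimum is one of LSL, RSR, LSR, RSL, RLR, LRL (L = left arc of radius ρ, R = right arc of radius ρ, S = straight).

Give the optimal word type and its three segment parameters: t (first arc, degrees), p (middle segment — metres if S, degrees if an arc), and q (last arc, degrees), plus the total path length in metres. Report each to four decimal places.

Let ψ = atan2(Δy, Δx) = atan2(-1.69, -3.02) = -150.7685° be the start→goal bearing.
Normalize: d = |goal − start| / ρ = 3.460708/1.03 = 3.359911, α = (θ_start − ψ) mod 360° = 202.9685° = 3.542469 rad, β = (θ_goal − ψ) mod 360° = 137.6685° = 2.402769 rad.
Common terms: sin α = -0.390225, cos α = -0.920719, sin β = 0.673419, cos β = -0.739261, cos(α−β) = 0.417867, d² = 11.289000. Work in radians in the unit-radius frame; every candidate has L = ρ·(t + p + q).
LSL: p² = 2 + d² − 2cos(α−β) + 2d(sin α − sin β) = 5.305768; p = √p² = 2.303425; φ = atan2(cos β − cos α, d + sin α − sin β) = 0.078859 rad; t = (φ − α) mod 2π = 2.819576 rad, q = (β − φ) mod 2π = 2.323909 rad → L = 1.03·(2.819576 + 2.303425 + 2.323909) = 1.03·7.446910 = 7.670318 m
RSR: p² = 2 + d² − 2cos(α−β) + 2d(sin β − sin α) = 19.600764; p = √p² = 4.427275; φ = atan2(cos α − cos β, d − sin α + sin β) = -0.040998 rad; t = (α − φ) mod 2π = 3.583467 rad, q = (φ − β) mod 2π = 3.839419 rad → L = 1.03·(3.583467 + 4.427275 + 3.839419) = 1.03·11.850160 = 12.205665 m
LSR: p² = d² − 2 + 2cos(α−β) + 2d(sin α + sin β) = 12.027746; p = √p² = 3.468104; φ = atan2(−cos α − cos β, d + sin α + sin β) − atan2(−2, p) = 0.950641 rad; t = (φ − α) mod 2π = 3.691358 rad, q = (φ − β) mod 2π = 4.831058 rad → L = 1.03·(3.691358 + 3.468104 + 4.831058) = 1.03·11.990520 = 12.350236 m
RSL: p² = d² − 2 + 2cos(α−β) − 2d(sin α + sin β) = 8.221722; p = √p² = 2.867355; φ = atan2(cos α + cos β, d − sin α − sin β) − atan2(2, p) = -1.103820 rad; t = (α − φ) mod 2π = 4.646289 rad, q = (β − φ) mod 2π = 3.506589 rad → L = 1.03·(4.646289 + 2.867355 + 3.506589) = 1.03·11.020232 = 11.350839 m
RLR: c = (6 − d² + 2cos(α−β) + 2d(sin α − sin β))/8 = -1.450095, |c| > 1 → infeasible
LRL: c = (6 − d² + 2cos(α−β) − 2d(sin α − sin β))/8 = 0.336779; p = 2π − arccos c = 5.055883 rad; φ = atan2(cos β − cos α, d + sin α − sin β) = 0.078859 rad; t = (φ − α + p/2) mod 2π = 5.347517 rad, q = (β − α − t + p) mod 2π = 4.851851 rad → L = 1.03·(5.347517 + 5.055883 + 4.851851) = 1.03·15.255251 = 15.712909 m
Shortest: LSL with L = 7.670318 m ≈ 7.6703 m
Convert LSL to answer units (arcs ×180/π): t = 2.819576·180/π = 161.5498°, p = ρ·p = 1.03·2.303425 = 2.3725 m, q = 2.323909·180/π = 133.1502°, L = 7.6703 m.

LSL: t = 161.5498°, p = 2.3725 m, q = 133.1502°, L = 7.6703 m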